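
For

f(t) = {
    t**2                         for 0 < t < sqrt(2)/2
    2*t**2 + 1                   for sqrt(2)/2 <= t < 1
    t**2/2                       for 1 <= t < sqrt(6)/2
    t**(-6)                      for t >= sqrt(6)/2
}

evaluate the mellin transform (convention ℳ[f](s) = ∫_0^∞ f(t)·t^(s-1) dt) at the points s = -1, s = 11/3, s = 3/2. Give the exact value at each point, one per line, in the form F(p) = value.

F(-1) = 1/2 + 599*sqrt(6)/2268 + sqrt(2)/2
F(11/3) = 2**(1/6)*(-5670 + 16884*2**(5/6) + 12221*3**(5/6))/62832
F(3/2) = 2**(1/4)*(-2754 + 953*3**(3/4) + 3726*2**(3/4))/6804

remove the power substitution first: t on [0, 1/2); 2*t + 1 on [1/2, 1); t/2 on [1, 3/2); …
cuts at sqrt(2)/2, 1, sqrt(6)/2: linearity sums the 4 kernel integrals
segment [0, sqrt(2)/2) carries t**2; integrate it
segment [sqrt(2)/2, 1) carries (2*t**2 + 1); integrate it
on [1, sqrt(6)/2): add ∫ t**2/2·t^(s-1) dt
piece [sqrt(6)/2, ∞): integrate t**(-6) against the kernel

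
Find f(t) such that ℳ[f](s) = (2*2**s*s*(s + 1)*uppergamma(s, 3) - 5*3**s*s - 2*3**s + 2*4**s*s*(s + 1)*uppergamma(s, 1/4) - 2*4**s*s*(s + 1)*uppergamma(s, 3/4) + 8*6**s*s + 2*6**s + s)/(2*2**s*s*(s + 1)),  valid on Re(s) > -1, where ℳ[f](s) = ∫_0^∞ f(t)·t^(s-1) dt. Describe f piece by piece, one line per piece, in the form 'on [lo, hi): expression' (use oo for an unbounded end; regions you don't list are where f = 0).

integrate the 4 segments split at 1/2, 3/2, 3, then add the results
the [0, 1/2) slice contributes ∫ t·t^(s-1) dt
∫ exp(-t/2)·t^(s-1) over [1/2, 3/2)
[3/2, 3) adds the kernel integral of (t + 1)
on [3, ∞): add ∫ exp(-t)·t^(s-1) dt

on [0, 1/2): t
on [1/2, 3/2): exp(-t/2)
on [3/2, 3): t + 1
on [3, oo): exp(-t)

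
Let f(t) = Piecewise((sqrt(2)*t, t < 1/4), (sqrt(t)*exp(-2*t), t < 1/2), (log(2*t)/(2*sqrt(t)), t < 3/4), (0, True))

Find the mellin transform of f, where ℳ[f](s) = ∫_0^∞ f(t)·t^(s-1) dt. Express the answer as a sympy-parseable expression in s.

the shared t-power comes off first: sqrt(2)*sqrt(t) on [0, 1/4); exp(-2*t) on [1/4, 1/2); log(2*t)/(2*t) on [1/2, 3/4)
undo the common scale on t: sqrt(t) on [0, 1/2); exp(-t) on [1/2, 1); log(t)/t on [1, 3/2)
slice at 1/4, 1/2, transform all 3 pieces, and sum them
between 0 and 1/4 the integrand is sqrt(2)*t·t^(s-1)
∫ over [1/4, 1/2) of sqrt(t)*exp(-2*t)·t^(s-1) joins the sum
piece [1/2, 3/4): integrate log(2*t)/(2*sqrt(t)) against the kernel

(6*2**(s + 1/2)*(s + 1)*(8*s - (2*s + 1)**2)*uppergamma(s + 1/2, 1/2) - 6*2**(s + 1/2)*(s + 1)*(8*s - (2*s + 1)**2)*uppergamma(s + 1/2, 1) - 24*2**(s + 1/2)*(s + 1) + 3**(s + 1/2)*(s + 1)*(2*s + 1)*(-8*log(3) + 8*log(2)) + 3**(s + 1/2)*(s + 1)*(-16*log(2) + 16*log(3)) + 16*3**(s + 1/2)*(s + 1) + 3*sqrt(2)*(8*s - (2*s + 1)**2))/(12*2**(2*s)*(s + 1)*(8*s - (2*s + 1)**2))
  Re(s) > -1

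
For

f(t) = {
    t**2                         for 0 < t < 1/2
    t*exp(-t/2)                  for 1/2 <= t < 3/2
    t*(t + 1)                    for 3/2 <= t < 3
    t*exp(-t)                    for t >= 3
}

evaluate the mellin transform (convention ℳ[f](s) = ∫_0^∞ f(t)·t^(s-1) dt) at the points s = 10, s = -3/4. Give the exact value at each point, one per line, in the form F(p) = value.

F(10) = -8055338729409*exp(-3/4)/512 + 4080204709/67584 + 72865089*exp(-3) + 4885809916361*exp(-1/4)/512
F(-3/4) = -13*2**(3/4)*3**(1/4)/5 - 2**(1/4)*uppergamma(1/4, 3/4) + uppergamma(1/4, 3) + 2**(3/4)/5 + 2**(1/4)*uppergamma(1/4, 1/4) + 32*3**(1/4)/5

peel off the shared t-power: t**(3/2) on [0, 1/2); sqrt(t)*exp(-t/2) on [1/2, 3/2); sqrt(t)*(t + 1) on [3/2, 3); …
back out the shared t-power: t on [0, 1/2); exp(-t/2) on [1/2, 3/2); t + 1 on [3/2, 3); …
slice at 1/2, 3/2, 3, transform all 4 pieces, and sum them
on [0, 1/2): add ∫ t**2·t^(s-1) dt
the [1/2, 3/2) slice contributes ∫ t*exp(-t/2)·t^(s-1) dt
on [3/2, 3) integrate f = t*(t + 1) against the kernel
segment 3 to ∞ holds t*exp(-t); add its integral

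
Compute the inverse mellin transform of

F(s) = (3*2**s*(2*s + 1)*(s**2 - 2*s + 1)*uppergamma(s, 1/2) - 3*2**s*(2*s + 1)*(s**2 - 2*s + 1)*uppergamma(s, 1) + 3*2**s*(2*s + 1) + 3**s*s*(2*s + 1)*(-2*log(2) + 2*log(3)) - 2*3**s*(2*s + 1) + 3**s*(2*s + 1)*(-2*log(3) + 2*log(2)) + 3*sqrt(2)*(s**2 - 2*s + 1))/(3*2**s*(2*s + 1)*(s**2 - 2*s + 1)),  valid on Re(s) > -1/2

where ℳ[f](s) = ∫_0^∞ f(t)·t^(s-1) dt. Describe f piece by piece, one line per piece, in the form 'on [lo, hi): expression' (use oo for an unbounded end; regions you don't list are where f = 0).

on [0, 1/2): sqrt(t)
on [1/2, 1): exp(-t)
on [1, 3/2): log(t)/t

cuts at 1/2, 1: linearity sums the 3 kernel integrals
∫ over [0, 1/2) of sqrt(t)·t^(s-1) joins the sum
∫ exp(-t)·t^(s-1) over [1/2, 1)
the [1, 3/2) slice contributes ∫ log(t)/t·t^(s-1) dt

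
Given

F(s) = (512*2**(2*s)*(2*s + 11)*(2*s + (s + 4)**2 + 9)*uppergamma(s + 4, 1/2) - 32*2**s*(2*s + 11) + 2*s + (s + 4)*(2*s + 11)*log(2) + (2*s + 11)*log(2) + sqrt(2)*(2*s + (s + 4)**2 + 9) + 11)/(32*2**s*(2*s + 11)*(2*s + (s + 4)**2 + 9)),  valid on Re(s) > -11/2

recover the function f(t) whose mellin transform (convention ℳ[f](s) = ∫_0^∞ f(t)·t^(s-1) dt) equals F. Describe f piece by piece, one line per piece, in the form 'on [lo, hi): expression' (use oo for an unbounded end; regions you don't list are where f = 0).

on [0, 1/2): t**(11/2)
on [1/2, 1): t**5*log(t)
on [1, oo): t**4*exp(-t/2)

undo the power substitution: t**(11/4) on [0, 1/4); t**(5/2)*log(sqrt(t)) on [1/4, 1); t**2*exp(-sqrt(t)/2) on [1, ∞)
invert the shared t-power to get t**(3/4) on [0, 1/4); sqrt(t)*log(sqrt(t)) on [1/4, 1); exp(-sqrt(t)/2) on [1, ∞)
remove the power substitution first: t**(3/2) on [0, 1/2); t*log(t) on [1/2, 1); exp(-t/2) on [1, ∞)
breakpoints 1/2, 1: one integral from each of the 3 segments
over [0, 1/2), the kernel integral of t**(11/2) enters the sum
∫ over [1/2, 1) of t**5*log(t)·t^(s-1) joins the sum
[1, ∞) adds the kernel integral of t**4*exp(-t/2)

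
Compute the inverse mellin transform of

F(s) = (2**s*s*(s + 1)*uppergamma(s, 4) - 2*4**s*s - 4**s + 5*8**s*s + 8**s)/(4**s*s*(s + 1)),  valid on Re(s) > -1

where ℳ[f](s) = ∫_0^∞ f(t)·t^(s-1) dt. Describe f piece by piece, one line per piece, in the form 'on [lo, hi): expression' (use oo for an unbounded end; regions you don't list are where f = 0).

on [0, 1): t
on [1, 2): 2*t + 1
on [2, oo): exp(-2*t)

breakpoints 1, 2: one integral from each of the 3 segments
∫ over [0, 1) of t·t^(s-1) joins the sum
∫ over [1, 2) of (2*t + 1)·t^(s-1) joins the sum
segment [2, ∞) carries exp(-2*t); integrate it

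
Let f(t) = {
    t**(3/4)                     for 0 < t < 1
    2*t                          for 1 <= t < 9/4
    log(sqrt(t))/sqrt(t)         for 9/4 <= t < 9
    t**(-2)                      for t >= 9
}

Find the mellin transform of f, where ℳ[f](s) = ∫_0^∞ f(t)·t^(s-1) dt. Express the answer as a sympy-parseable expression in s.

remove the power substitution first: t**(3/2) on [0, 1); 2*t**2 on [1, 3/2); log(t)/t on [3/2, 3); …
cuts at 1, 9/4, 9: linearity sums the 4 kernel integrals
between 0 and 1 the integrand is t**(3/4)·t^(s-1)
between 1 and 9/4 the integrand is 2*t·t^(s-1)
the [9/4, 9) slice contributes ∫ log(sqrt(t))/sqrt(t)·t^(s-1) dt
∫ over [9, ∞) of t**(-2)·t^(s-1) joins the sum

(324*2**(2*s)*(2*s - 4)*(2*s + 2)*(4*s**2 - 4*s + 1) - 324*2**(2*s)*(2*s - 4)*(4*s + 3)*(4*s**2 - 4*s + 1) - 216*3**(2*s)*s*(2*s - 4)*(2*s + 2)*(4*s + 3)*log(3) + 216*3**(2*s)*s*(2*s - 4)*(2*s + 2)*(4*s + 3)*log(2) - 108*3**(2*s)*(2*s - 4)*(2*s + 2)*(4*s + 3)*log(2) + 108*3**(2*s)*(2*s - 4)*(2*s + 2)*(4*s + 3) + 108*3**(2*s)*(2*s - 4)*(2*s + 2)*(4*s + 3)*log(3) + 729*3**(2*s)*(2*s - 4)*(4*s + 3)*(4*s**2 - 4*s + 1) + 108*6**(2*s)*s*(2*s - 4)*(2*s + 2)*(4*s + 3)*log(3) - 54*6**(2*s)*(2*s - 4)*(2*s + 2)*(4*s + 3)*log(3) - 54*6**(2*s)*(2*s - 4)*(2*s + 2)*(4*s + 3) - 2*6**(2*s)*(2*s + 2)*(4*s + 3)*(4*s**2 - 4*s + 1))/(81*2**(2*s)*(2*s - 4)*(2*s + 2)*(4*s + 3)*(4*s**2 - 4*s + 1))
  -3/4 < Re(s) < 2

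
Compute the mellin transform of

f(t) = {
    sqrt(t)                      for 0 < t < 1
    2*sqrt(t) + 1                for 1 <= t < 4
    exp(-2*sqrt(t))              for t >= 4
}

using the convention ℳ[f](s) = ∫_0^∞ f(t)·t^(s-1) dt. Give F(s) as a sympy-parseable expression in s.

(-16**s + 10*2**(6*s)*s - 4*2**(4*s)*s + 2*2**(2*s)*s*(2*s + 1)*uppergamma(2*s, 4) + 64**s)/(16**s*s*(2*s + 1))
  Re(s) > -1/2

the power substitution comes off first: t on [0, 1); 2*t + 1 on [1, 2); exp(-2*t) on [2, ∞)
decompose at 1, 4; ℳ[f](s) sums the 3 pieces' integrals
for t in [0, 1): the term is ∫ sqrt(t)·t^(s-1)
on [1, 4) integrate f = (2*sqrt(t) + 1) against the kernel
piece [4, ∞): integrate exp(-2*sqrt(t)) against the kernel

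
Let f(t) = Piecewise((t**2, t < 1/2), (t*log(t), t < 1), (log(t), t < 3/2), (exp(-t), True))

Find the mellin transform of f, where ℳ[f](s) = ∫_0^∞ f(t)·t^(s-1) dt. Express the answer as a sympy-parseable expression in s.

the 4 pieces separated at 1/2, 1, 3/2 each add one integral
segment 0 to 1/2 holds t**2; add its integral
∫ over [1/2, 1) of t*log(t)·t^(s-1) joins the sum
the [1, 3/2) slice contributes ∫ log(t)·t^(s-1) dt
on [3/2, ∞) integrate f = exp(-t) against the kernel

(4*2**s*s**2*(s + 2)*(s**2 + 2*s + 1)*uppergamma(s, 3/2) - 4*2**s*s**2*(s + 2) + 4*2**s*(s + 2)*(s**2 + 2*s + 1) + 3**s*s*(s + 2)*(-4*log(2) + 4*log(3))*(s**2 + 2*s + 1) - 4*3**s*(s + 2)*(s**2 + 2*s + 1) + s**3*(s + 2)*log(4) + s**2*(s + 2)*log(4) + 2*s**2*(s + 2) + s**2*(s**2 + 2*s + 1))/(4*2**s*s**2*(s + 2)*(s**2 + 2*s + 1))
  Re(s) > -2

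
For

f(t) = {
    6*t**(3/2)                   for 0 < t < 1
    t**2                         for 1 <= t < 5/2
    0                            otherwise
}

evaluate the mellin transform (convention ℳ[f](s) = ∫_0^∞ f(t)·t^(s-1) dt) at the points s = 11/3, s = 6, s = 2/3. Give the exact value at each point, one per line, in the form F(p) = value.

cuts at 1: linearity sums the 2 kernel integrals
[0, 1) adds the kernel integral of 6*t**(3/2)
on [1, 5/2) integrate f = t**2 against the kernel

F(11/3) = 519/527 + 9375*2**(1/3)*5**(2/3)/1088
F(6) = 1960037/10240
F(2/3) = 249/104 + 75*2**(1/3)*5**(2/3)/64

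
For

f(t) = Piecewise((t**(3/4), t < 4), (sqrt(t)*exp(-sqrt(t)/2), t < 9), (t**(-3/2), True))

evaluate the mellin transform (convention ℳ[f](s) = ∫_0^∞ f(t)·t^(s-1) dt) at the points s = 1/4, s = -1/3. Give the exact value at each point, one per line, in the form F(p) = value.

F(1/4) = -4*sqrt(3)*exp(-3/2) - 2*sqrt(2)*sqrt(pi)*erfc(sqrt(6)/2) + 4*sqrt(3)/135 + 2*sqrt(2)*sqrt(pi)*erfc(1) + 4*sqrt(2)*exp(-1) + 4
F(-1/3) = -2*2**(1/3)*uppergamma(1/3, 3/2) + 2*3**(1/3)/297 + 2*2**(1/3)*uppergamma(1/3, 1) + 12*2**(5/6)/5

invert the power substitution to get t**(3/2) on [0, 2); t*exp(-t/2) on [2, 3); t**(-3) on [3, ∞)
undo the shared t-power: sqrt(t) on [0, 2); exp(-t/2) on [2, 3); t**(-4) on [3, ∞)
treat the 3 regions marked off by 4, 9 separately and sum
segment 0 to 4 holds t**(3/4); add its integral
for t in [4, 9): the term is ∫ sqrt(t)*exp(-sqrt(t)/2)·t^(s-1)
segment 9 to ∞ holds t**(-3/2); add its integral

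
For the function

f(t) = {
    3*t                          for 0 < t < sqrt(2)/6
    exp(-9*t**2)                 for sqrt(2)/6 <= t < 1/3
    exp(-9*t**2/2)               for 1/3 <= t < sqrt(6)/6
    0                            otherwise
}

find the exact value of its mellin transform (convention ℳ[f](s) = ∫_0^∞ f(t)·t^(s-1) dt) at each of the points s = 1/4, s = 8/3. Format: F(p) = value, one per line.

invert the common scale on t to get t on [0, sqrt(2)/2); exp(-t**2) on [sqrt(2)/2, 1); exp(-t**2/2) on [1, sqrt(6)/2)
undo the power substitution: sqrt(t) on [0, 1/2); exp(-t) on [1/2, 1); exp(-t/2) on [1, 3/2)
slice at sqrt(2)/6, 1/3, transform all 3 pieces, and sum them
segment 0 to sqrt(2)/6 holds 3*t; add its integral
the [sqrt(2)/6, 1/3) slice contributes ∫ exp(-9*t**2)·t^(s-1) dt
between 1/3 and sqrt(6)/6 the integrand is exp(-9*t**2/2)·t^(s-1)

F(1/4) = 3**(3/4)*(-5*2**(1/8)*uppergamma(1/8, 3/4) - 5*uppergamma(1/8, 1) + 5*uppergamma(1/8, 1/2) + 5*2**(1/8)*uppergamma(1/8, 1/2) + 4*2**(3/8))/30
F(8/3) = -6**(1/3)*uppergamma(4/3, 3/4)/27 - 3**(1/3)*uppergamma(4/3, 1)/54 + 2**(1/6)*3**(1/3)/396 + 3**(1/3)*uppergamma(4/3, 1/2)/54 + 6**(1/3)*uppergamma(4/3, 1/2)/27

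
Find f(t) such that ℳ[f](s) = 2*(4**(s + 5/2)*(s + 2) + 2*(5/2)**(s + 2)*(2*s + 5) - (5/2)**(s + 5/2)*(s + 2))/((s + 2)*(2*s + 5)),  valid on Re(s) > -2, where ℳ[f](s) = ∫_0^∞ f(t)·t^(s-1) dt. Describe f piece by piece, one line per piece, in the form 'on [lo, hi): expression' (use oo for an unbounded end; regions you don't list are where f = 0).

on [0, 5/2): 4*t**2
on [5/2, 4): t**(5/2)

linearity at 5/2 turns ℳ[f](s) into 2 summed integrals
on [0, 5/2) integrate f = 4*t**2 against the kernel
between 5/2 and 4 the integrand is t**(5/2)·t^(s-1)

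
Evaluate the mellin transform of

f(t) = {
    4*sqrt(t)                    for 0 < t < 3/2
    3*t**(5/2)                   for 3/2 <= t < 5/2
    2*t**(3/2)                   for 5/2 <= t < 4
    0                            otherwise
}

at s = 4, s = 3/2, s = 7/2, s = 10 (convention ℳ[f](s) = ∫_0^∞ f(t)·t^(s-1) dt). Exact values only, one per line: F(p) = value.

F(4) = -315*sqrt(6)/832 + 353125*sqrt(10)/9152 + 8192/11
F(3/2) = 249/4
F(7/2) = 19679/40
F(10) = -3287061*sqrt(6)/716800 + 478515625*sqrt(10)/94208 + 33554432/23

linearity at 3/2, 5/2 turns ℳ[f](s) into 3 summed integrals
between 0 and 3/2 the integrand is 4*sqrt(t)·t^(s-1)
on [3/2, 5/2) integrate f = 3*t**(5/2) against the kernel
on [5/2, 4) integrate f = 2*t**(3/2) against the kernel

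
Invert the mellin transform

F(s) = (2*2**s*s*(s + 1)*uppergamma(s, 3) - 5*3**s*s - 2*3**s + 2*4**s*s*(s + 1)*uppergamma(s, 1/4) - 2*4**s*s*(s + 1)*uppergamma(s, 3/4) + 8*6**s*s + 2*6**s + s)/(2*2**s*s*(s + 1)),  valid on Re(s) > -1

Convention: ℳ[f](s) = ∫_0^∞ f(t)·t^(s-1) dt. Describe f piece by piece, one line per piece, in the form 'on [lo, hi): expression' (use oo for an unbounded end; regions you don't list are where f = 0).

decompose at 1/2, 3/2, 3; ℳ[f](s) sums the 4 pieces' integrals
between 0 and 1/2 the integrand is t·t^(s-1)
for t in [1/2, 3/2): the term is ∫ exp(-t/2)·t^(s-1)
segment [3/2, 3) carries (t + 1); integrate it
∫ exp(-t)·t^(s-1) over [3, ∞)

on [0, 1/2): t
on [1/2, 3/2): exp(-t/2)
on [3/2, 3): t + 1
on [3, oo): exp(-t)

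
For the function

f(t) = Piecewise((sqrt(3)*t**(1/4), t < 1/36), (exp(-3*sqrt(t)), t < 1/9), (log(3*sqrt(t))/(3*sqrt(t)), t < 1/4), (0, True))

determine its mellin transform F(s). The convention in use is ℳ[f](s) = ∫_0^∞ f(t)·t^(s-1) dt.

2*(3*2**(2*s)*(4*s + 1)*(4*s**2 - 4*s + 1)*uppergamma(2*s, 1/2) - 3*2**(2*s)*(4*s + 1)*(4*s**2 - 4*s + 1)*uppergamma(2*s, 1) + 3*2**(2*s)*(4*s + 1) + 9**s*s*(4*s + 1)*(-4*log(2) + 4*log(3)) - 2*9**s*(4*s + 1) + 9**s*(4*s + 1)*(-2*log(3) + 2*log(2)) + 3*sqrt(2)*(4*s**2 - 4*s + 1))/(3*36**s*(4*s + 1)*(4*s**2 - 4*s + 1))
  Re(s) > -1/4

undo the power substitution: sqrt(3)*sqrt(t) on [0, 1/6); exp(-3*t) on [1/6, 1/3); log(3*t)/(3*t) on [1/3, 1/2)
the common scale on t comes off first: sqrt(t) on [0, 1/2); exp(-t) on [1/2, 1); log(t)/t on [1, 3/2)
along the cuts 1/36, 1/9, ℳ[f](s) splits into 3 integrals
on [0, 1/36): add ∫ sqrt(3)*t**(1/4)·t^(s-1) dt
the [1/36, 1/9) slice contributes ∫ exp(-3*sqrt(t))·t^(s-1) dt
∫ over [1/9, 1/4) of log(3*sqrt(t))/(3*sqrt(t))·t^(s-1) joins the sum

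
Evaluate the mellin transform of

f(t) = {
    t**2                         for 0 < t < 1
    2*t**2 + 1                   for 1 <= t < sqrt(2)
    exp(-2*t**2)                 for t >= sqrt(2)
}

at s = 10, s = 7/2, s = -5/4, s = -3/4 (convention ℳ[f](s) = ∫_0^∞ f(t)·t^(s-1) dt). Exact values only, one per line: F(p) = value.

remove the power substitution first: t on [0, 1); 2*t + 1 on [1, 2); exp(-2*t) on [2, ∞)
summing 3 kernel integrals split by 1, sqrt(2) yields ℳ[f](s)
for t in [0, 1): the term is ∫ t**2·t^(s-1)
over [1, sqrt(2)), the kernel integral of (2*t**2 + 1) enters the sum
for t in [sqrt(2), ∞): the term is ∫ exp(-2*t**2)·t^(s-1)

F(10) = 103*exp(-4)/8 + 821/60
F(7/2) = -36/77 + 2**(1/4)*uppergamma(7/4, 4)/8 + 156*2**(3/4)/77
F(-5/4) = -8/15 + 2**(5/8)*uppergamma(-5/8, 4)/2 + 34*2**(3/8)/15
F(-3/4) = 2**(3/8)*uppergamma(-3/8, 4)/2 + 8/15 + 14*2**(5/8)/15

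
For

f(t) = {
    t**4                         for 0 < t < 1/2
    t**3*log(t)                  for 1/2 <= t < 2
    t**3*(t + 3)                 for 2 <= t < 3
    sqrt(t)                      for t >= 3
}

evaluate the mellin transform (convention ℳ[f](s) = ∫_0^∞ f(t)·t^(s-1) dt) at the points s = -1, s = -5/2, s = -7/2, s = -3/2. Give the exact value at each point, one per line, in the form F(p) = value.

the shared t-power comes off first: t**2 on [0, 1/2); t*log(t) on [1/2, 2); t*(t + 3) on [2, 3); …
remove the shared t-power first: t on [0, 1/2); log(t) on [1/2, 2); t + 3 on [2, 3); …
along the cuts 1/2, 2, 3, ℳ[f](s) splits into 4 integrals
segment [0, 1/2) carries t**4; integrate it
over [1/2, 2), the kernel integral of t**3*log(t) enters the sum
segment 2 to 3 holds t**3*(t + 3); add its integral
[3, ∞) adds the kernel integral of sqrt(t)

F(-1) = 2*sqrt(3)/3 + 17*log(2)/8 + 207/16
F(-5/2) = sqrt(2)*(-330 + sqrt(2) + 108*log(2) + 144*sqrt(6))/36
F(-7/2) = sqrt(2)*(-486*log(2) + sqrt(2) + 648)/162
F(-3/2) = sqrt(2)*(-1139 + 30*sqrt(2) + 270*log(2) + 864*sqrt(6))/180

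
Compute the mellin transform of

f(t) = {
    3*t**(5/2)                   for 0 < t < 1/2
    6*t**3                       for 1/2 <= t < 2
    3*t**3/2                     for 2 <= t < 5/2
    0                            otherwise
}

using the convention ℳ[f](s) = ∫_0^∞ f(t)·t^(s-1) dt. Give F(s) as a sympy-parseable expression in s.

summing 3 kernel integrals split by 1/2, 2 yields ℳ[f](s)
the [0, 1/2) slice contributes ∫ 3*t**(5/2)·t^(s-1) dt
for t in [1/2, 2): the term is ∫ 6*t**3·t^(s-1)
over [2, 5/2), the kernel integral of 3*t**3/2 enters the sum

3*(192*2**s*(2*s + 5) + 4*2**(1/2 - s)*(s + 3) + 125*(5/2)**s*(2*s + 5) - 4*(2*s + 5)/2**s)/(16*(s + 3)*(2*s + 5))
  Re(s) > -5/2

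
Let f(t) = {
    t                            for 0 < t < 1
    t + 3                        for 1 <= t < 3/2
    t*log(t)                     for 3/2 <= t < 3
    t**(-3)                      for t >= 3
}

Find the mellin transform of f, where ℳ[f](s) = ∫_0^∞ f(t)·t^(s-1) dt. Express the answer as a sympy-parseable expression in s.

decompose at 1, 3/2, 3; ℳ[f](s) sums the 4 pieces' integrals
segment 0 to 1 holds t; add its integral
piece [1, 3/2): integrate (t + 3) against the kernel
over [3/2, 3), the kernel integral of t*log(t) enters the sum
∫ t**(-3)·t^(s-1) over [3, ∞)

(-162*2**s*s*(s - 3)*(s**2 + 2*s + 1) - 162*2**s*(s - 3)*(s**2 + 2*s + 1) - 81*3**s*s**2*(s - 3)*(s + 1)*log(3) + 81*3**s*s**2*(s - 3)*(s + 1)*log(2) - 81*3**s*s*(s - 3)*(s + 1)*log(3) + 81*3**s*s*(s - 3)*(s + 1)*log(2) + 81*3**s*s*(s - 3)*(s + 1) + 243*3**s*s*(s - 3)*(s**2 + 2*s + 1) + 162*3**s*(s - 3)*(s**2 + 2*s + 1) + 162*6**s*s**2*(s - 3)*(s + 1)*log(3) - 162*6**s*s*(s - 3)*(s + 1) + 162*6**s*s*(s - 3)*(s + 1)*log(3) - 2*6**s*s*(s + 1)*(s**2 + 2*s + 1))/(54*2**s*s*(s - 3)*(s + 1)*(s**2 + 2*s + 1))
  -1 < Re(s) < 3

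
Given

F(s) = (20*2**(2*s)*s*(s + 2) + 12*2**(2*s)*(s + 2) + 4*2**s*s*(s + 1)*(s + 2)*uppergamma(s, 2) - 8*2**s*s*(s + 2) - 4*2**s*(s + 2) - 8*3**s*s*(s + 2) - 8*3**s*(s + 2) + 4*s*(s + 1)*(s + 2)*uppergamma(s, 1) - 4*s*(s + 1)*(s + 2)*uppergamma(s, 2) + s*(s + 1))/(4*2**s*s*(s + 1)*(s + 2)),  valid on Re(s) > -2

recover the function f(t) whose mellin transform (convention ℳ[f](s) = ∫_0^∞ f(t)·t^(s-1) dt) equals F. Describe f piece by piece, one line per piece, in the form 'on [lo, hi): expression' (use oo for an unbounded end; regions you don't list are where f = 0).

decompose at 1/2, 1, 3/2, 2; ℳ[f](s) sums the 5 pieces' integrals
for t in [0, 1/2): the term is ∫ t**2·t^(s-1)
∫ exp(-2*t)·t^(s-1) over [1/2, 1)
∫ over [1, 3/2) of (t + 1)·t^(s-1) joins the sum
for t in [3/2, 2): the term is ∫ (t + 3)·t^(s-1)
segment 2 to ∞ holds exp(-t); add its integral

on [0, 1/2): t**2
on [1/2, 1): exp(-2*t)
on [1, 3/2): t + 1
on [3/2, 2): t + 3
on [2, oo): exp(-t)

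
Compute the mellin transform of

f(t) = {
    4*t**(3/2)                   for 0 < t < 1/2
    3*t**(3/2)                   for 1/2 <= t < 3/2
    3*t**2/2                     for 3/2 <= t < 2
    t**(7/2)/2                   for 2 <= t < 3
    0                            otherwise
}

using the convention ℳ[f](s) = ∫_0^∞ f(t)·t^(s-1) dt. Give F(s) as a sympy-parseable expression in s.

(4*2**(-s - 3/2)*(s + 2)*(2*s + 7) + 3*2**(s + 2)*(2*s + 3)*(2*s + 7) - 2*2**(s + 7/2)*(s + 2)*(2*s + 3) + 2*3**(s + 7/2)*(s + 2)*(2*s + 3) + 12*(3/2)**(s + 3/2)*(s + 2)*(2*s + 7) - 3*(3/2)**(s + 2)*(2*s + 3)*(2*s + 7))/(2*(s + 2)*(2*s + 3)*(2*s + 7))
  Re(s) > -3/2

summing 4 kernel integrals split by 1/2, 3/2, 2 yields ℳ[f](s)
∫ over [0, 1/2) of 4*t**(3/2)·t^(s-1) joins the sum
on [1/2, 3/2) integrate f = 3*t**(3/2) against the kernel
for t in [3/2, 2): the term is ∫ 3*t**2/2·t^(s-1)
over [2, 3), the kernel integral of t**(7/2)/2 enters the sum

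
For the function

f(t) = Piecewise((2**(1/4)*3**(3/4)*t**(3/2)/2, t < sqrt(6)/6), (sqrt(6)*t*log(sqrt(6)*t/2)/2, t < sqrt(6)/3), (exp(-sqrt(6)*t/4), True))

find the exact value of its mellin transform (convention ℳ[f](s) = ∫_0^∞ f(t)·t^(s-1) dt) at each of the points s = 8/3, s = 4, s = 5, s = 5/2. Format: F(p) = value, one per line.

F(8/3) = 6**(2/3)*(-1800*2**(2/3) + 225 + 363*sqrt(2) + 825*log(2) + 193600*2**(1/3)*uppergamma(8/3, 1/2))/217800
F(4) = -31/1800 + sqrt(2)/792 + log(2)/360 + 632*exp(-1/2)/9
F(5) = sqrt(6)*((-273 + 12*sqrt(2) + 26*log(2))*exp(1/2) + 12639744)*exp(-1/2)/67392
F(5/2) = 6**(3/4)*((-207*sqrt(2) + 32 + 112*log(2) + 18816*sqrt(pi)*erfc(sqrt(2)/2))*exp(1/2) + 25088*sqrt(2))*exp(-1/2)/28224

reversing the power substitution: 2**(1/4)*3**(3/4)*t**(3/4)/2 on [0, 1/6); sqrt(6)*sqrt(t)*log(sqrt(6)*sqrt(t)/2)/2 on [1/6, 2/3); exp(-sqrt(6)*sqrt(t)/4) on [2/3, ∞)
peel off the common scale on t: t**(3/4) on [0, 1/4); sqrt(t)*log(sqrt(t)) on [1/4, 1); exp(-sqrt(t)/2) on [1, ∞)
undo the power substitution: t**(3/2) on [0, 1/2); t*log(t) on [1/2, 1); exp(-t/2) on [1, ∞)
f breaks at sqrt(6)/6, sqrt(6)/3 into 3 integrals to sum
∫ over [0, sqrt(6)/6) of 2**(1/4)*3**(3/4)*t**(3/2)/2·t^(s-1) joins the sum
segment sqrt(6)/6 to sqrt(6)/3 holds sqrt(6)*t*log(sqrt(6)*t/2)/2; add its integral
on [sqrt(6)/3, ∞) integrate f = exp(-sqrt(6)*t/4) against the kernel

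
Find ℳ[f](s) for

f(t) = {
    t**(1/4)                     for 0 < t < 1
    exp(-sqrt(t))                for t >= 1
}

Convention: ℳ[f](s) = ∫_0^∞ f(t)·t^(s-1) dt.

the power substitution comes off first: sqrt(t) on [0, 1); exp(-t) on [1, ∞)
decompose at 1; ℳ[f](s) sums the 2 pieces' integrals
between 0 and 1 the integrand is t**(1/4)·t^(s-1)
∫ over [1, ∞) of exp(-sqrt(t))·t^(s-1) joins the sum

2*((4*s + 1)*uppergamma(2*s, 1) + 2)/(4*s + 1)
  Re(s) > -1/4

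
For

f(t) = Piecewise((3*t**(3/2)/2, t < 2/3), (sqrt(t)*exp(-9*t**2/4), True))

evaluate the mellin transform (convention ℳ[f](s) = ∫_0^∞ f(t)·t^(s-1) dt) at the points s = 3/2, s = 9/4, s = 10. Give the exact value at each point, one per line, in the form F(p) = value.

the shared t-power comes off first: 3*t/2 on [0, 2/3); exp(-9*t**2/4) on [2/3, ∞)
back out the common scale on t: t on [0, 1); exp(-t**2) on [1, ∞)
back out the power substitution: sqrt(t) on [0, 1); exp(-t) on [1, ∞)
cuts at 2/3: linearity sums the 2 kernel integrals
[0, 2/3) adds the kernel integral of 3*t**(3/2)/2
segment [2/3, ∞) carries sqrt(t)*exp(-9*t**2/4); integrate it

F(3/2) = 2*exp(-1)/9 + 4/27
F(9/4) = 2*24**(1/4)*(15*uppergamma(11/8, 1) + 8)/405
F(10) = 512*sqrt(6)*(4 + 23*uppergamma(21/4, 1))/4074381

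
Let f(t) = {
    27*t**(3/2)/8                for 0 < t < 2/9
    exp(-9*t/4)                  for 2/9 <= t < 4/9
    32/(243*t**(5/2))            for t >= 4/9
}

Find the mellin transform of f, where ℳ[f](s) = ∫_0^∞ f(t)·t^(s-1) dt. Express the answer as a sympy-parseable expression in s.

2**s*(2*2**s*(2*s - 5)*(2*s + 3)*uppergamma(s, 1/2) - 2*2**s*(2*s - 5)*(2*s + 3)*uppergamma(s, 1) - 4*2**s*(2*s + 3) + sqrt(2)*(2*s - 5))/(2*9**s*(2*s - 5)*(2*s + 3))
  -3/2 < Re(s) < 5/2

the power substitution comes off first: 27*t**3/8 on [0, sqrt(2)/3); exp(-9*t**2/4) on [sqrt(2)/3, 2/3); 32/(243*t**5) on [2/3, ∞)
the common scale on t comes off first: t**3 on [0, sqrt(2)/2); exp(-t**2) on [sqrt(2)/2, 1); t**(-5) on [1, ∞)
peel off the power substitution: t**(3/2) on [0, 1/2); exp(-t) on [1/2, 1); t**(-5/2) on [1, ∞)
integrate the 3 segments split at 2/9, 4/9, then add the results
segment [0, 2/9) carries 27*t**(3/2)/8; integrate it
segment [2/9, 4/9) carries exp(-9*t/4); integrate it
∫ over [4/9, ∞) of 32/(243*t**(5/2))·t^(s-1) joins the sum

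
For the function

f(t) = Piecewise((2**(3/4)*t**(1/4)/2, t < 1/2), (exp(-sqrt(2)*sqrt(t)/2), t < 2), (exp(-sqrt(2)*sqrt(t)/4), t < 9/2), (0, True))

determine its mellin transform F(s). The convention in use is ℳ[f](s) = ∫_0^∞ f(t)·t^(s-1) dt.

invert the common scale on t to get t**(1/4) on [0, 1/4); exp(-sqrt(t)) on [1/4, 1); exp(-sqrt(t)/2) on [1, 9/4)
peel off the power substitution: sqrt(t) on [0, 1/2); exp(-t) on [1/2, 1); exp(-t/2) on [1, 3/2)
integrate the 3 segments split at 1/2, 2, then add the results
for t in [0, 1/2): the term is ∫ 2**(3/4)*t**(1/4)/2·t^(s-1)
on [1/2, 2) integrate f = exp(-sqrt(2)*sqrt(t)/2) against the kernel
segment [2, 9/2) carries exp(-sqrt(2)*sqrt(t)/4); integrate it

2**(1 - s)*(16**s*(4*s + 1)*uppergamma(2*s, 1/2) - 16**s*(4*s + 1)*uppergamma(2*s, 3/4) + 4**s*(4*s + 1)*uppergamma(2*s, 1/2) - 4**s*(4*s + 1)*uppergamma(2*s, 1) + sqrt(2))/(4*s + 1)
  Re(s) > -1/4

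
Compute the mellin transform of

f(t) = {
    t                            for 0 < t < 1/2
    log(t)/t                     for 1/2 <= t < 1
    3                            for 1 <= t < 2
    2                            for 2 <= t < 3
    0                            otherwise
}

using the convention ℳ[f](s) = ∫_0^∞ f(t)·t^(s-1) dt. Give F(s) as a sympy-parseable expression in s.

treat the 4 regions marked off by 1/2, 1, 2 separately and sum
[0, 1/2) adds the kernel integral of t
∫ log(t)/t·t^(s-1) over [1/2, 1)
on [1, 2): add ∫ 3·t^(s-1) dt
∫ over [2, 3) of 2·t^(s-1) joins the sum

(2*2**(2*s)*(s + 1)*(s**2 - 2*s + 1) - 2*2**s*s*(s + 1) - 6*2**s*(s + 1)*(s**2 - 2*s + 1) + 4*6**s*(s + 1)*(s**2 - 2*s + 1) + 4*s**2*(s + 1)*log(2) - 4*s*(s + 1)*log(2) + 4*s*(s + 1) + s*(s**2 - 2*s + 1))/(2*2**s*s*(s + 1)*(s**2 - 2*s + 1))
  Re(s) > -1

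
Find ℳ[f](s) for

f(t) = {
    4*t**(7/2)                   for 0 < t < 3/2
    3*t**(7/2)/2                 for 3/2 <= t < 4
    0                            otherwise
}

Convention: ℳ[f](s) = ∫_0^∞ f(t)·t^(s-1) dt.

cuts at 3/2: linearity sums the 2 kernel integrals
piece [0, 3/2): integrate 4*t**(7/2) against the kernel
on [3/2, 4) integrate f = 3*t**(7/2)/2 against the kernel

(5*(3/2)**(s + 7/2) + 3*4**(s + 7/2))/(2*s + 7)
  Re(s) > -7/2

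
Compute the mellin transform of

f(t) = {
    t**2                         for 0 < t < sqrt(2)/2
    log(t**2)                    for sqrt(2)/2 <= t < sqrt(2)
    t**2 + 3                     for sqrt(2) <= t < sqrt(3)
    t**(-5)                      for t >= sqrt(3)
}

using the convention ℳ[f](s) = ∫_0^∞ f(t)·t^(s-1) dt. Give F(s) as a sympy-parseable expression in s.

peel off the power substitution: t on [0, 1/2); log(t) on [1/2, 2); t + 3 on [2, 3); …
split f at sqrt(2)/2, sqrt(2), sqrt(3): ℳ[f](s) collects 4 kernel integrals
over [0, sqrt(2)/2), the kernel integral of t**2 enters the sum
∫ over [sqrt(2)/2, sqrt(2)) of log(t**2)·t^(s-1) joins the sum
for t in [sqrt(2), sqrt(3)): the term is ∫ (t**2 + 3)·t^(s-1)
∫ over [sqrt(3), ∞) of t**(-5)·t^(s-1) joins the sum

(-135*2**s*s**2*(s - 5)/2 + 27*2**s*s*(s/2 + 1)*(s - 5)*log(2) - 81*2**s*s*(s - 5) - 54*2**s*(s/2 + 1)*(s - 5) - sqrt(3)*6**(s/2)*s**2*(s/2 + 1) + 81*6**(s/2)*s**2*(s - 5) + 81*6**(s/2)*s*(s - 5) + 27*s**2*(s - 5)/4 + 27*s*(s/2 + 1)*(s - 5)*log(2) + (s - 5)*(27*s + 54))/(27*2**(s/2)*s**2*(s/2 + 1)*(s - 5))
  -2 < Re(s) < 5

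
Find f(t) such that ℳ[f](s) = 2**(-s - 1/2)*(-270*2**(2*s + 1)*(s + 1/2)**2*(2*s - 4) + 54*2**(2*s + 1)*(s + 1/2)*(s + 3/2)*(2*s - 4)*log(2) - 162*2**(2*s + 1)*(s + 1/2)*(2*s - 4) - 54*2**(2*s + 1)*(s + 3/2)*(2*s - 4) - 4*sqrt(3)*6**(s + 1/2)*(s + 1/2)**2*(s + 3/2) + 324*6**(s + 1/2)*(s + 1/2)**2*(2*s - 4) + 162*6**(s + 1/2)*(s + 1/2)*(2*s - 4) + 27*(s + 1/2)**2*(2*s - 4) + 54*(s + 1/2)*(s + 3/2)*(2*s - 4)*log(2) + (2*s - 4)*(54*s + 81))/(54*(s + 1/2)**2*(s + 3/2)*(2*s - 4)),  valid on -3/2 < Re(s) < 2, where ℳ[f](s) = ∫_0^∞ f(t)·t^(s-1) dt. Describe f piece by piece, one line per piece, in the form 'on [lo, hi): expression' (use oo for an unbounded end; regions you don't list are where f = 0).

reversing the shared t-power: t on [0, 1/2); log(t) on [1/2, 2); t + 3 on [2, 3); …
split f at 1/2, 2, 3: ℳ[f](s) collects 4 kernel integrals
on [0, 1/2): add ∫ t**(3/2)·t^(s-1) dt
segment 1/2 to 2 holds sqrt(t)*log(t); add its integral
segment [2, 3) carries sqrt(t)*(t + 3); integrate it
∫ over [3, ∞) of t**(-2)·t^(s-1) joins the sum

on [0, 1/2): t**(3/2)
on [1/2, 2): sqrt(t)*log(t)
on [2, 3): sqrt(t)*(t + 3)
on [3, oo): t**(-2)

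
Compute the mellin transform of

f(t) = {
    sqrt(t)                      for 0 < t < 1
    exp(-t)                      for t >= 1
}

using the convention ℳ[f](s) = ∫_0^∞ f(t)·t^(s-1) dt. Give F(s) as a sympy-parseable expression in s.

integrate the 2 segments split at 1, then add the results
segment 0 to 1 holds sqrt(t); add its integral
segment [1, ∞) carries exp(-t); integrate it

((2*s + 1)*uppergamma(s, 1) + 2)/(2*s + 1)
  Re(s) > -1/2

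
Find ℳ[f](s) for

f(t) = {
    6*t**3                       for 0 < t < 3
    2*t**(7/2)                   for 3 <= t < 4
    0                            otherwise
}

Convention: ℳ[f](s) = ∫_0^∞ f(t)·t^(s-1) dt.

along the cuts 3, ℳ[f](s) splits into 2 integrals
segment 0 to 3 holds 6*t**3; add its integral
the [3, 4) slice contributes ∫ 2*t**(7/2)·t^(s-1) dt

2*(256*2**(2*s)*(s + 3) + 81*3**s*(2*s + 7) - 54*3**(s + 1/2)*(s + 3))/((s + 3)*(2*s + 7))
  Re(s) > -3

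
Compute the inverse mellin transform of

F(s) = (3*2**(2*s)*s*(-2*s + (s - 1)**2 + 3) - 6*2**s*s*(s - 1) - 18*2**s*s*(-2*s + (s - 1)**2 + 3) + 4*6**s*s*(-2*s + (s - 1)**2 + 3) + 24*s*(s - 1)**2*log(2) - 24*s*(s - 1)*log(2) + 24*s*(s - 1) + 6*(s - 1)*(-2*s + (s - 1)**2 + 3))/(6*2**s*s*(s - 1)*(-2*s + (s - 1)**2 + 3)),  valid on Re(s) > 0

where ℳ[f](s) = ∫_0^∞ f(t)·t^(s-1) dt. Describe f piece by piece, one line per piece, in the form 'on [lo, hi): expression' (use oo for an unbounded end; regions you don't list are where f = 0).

the shared t-power comes off first: t on [0, 1/2); log(t)/t on [1/2, 1); 3 on [1, 2); …
breakpoints 1/2, 1, 2: one integral from each of the 4 segments
∫ over [0, 1/2) of 1·t^(s-1) joins the sum
between 1/2 and 1 the integrand is log(t)/t**2·t^(s-1)
piece [1, 2): integrate 3/t against the kernel
for t in [2, 3): the term is ∫ 2/t·t^(s-1)

on [0, 1/2): 1
on [1/2, 1): log(t)/t**2
on [1, 2): 3/t
on [2, 3): 2/t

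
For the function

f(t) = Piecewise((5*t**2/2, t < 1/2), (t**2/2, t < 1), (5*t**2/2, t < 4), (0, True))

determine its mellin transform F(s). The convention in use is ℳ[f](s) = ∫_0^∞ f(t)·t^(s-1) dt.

slice at 1/2, 1, transform all 3 pieces, and sum them
piece [0, 1/2): integrate 5*t**2/2 against the kernel
segment 1/2 to 1 holds t**2/2; add its integral
on [1, 4): add ∫ 5*t**2/2·t^(s-1) dt

(80*2**(2*s) - 4 + 2**(-s))/(2*(s + 2))
  Re(s) > -2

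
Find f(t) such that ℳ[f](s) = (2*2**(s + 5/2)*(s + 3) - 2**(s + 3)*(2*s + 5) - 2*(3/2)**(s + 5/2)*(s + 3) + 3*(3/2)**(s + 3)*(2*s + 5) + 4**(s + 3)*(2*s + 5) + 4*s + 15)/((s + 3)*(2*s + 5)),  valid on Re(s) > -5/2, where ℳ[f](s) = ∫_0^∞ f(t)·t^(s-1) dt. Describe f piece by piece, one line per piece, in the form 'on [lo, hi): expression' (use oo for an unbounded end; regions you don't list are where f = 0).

on [0, 1): 5*t**(5/2)
on [1, 3/2): 3*t**3
on [3/2, 2): t**(5/2)
on [2, 4): t**3

breakpoints 1, 3/2, 2: one integral from each of the 4 segments
on [0, 1) integrate f = 5*t**(5/2) against the kernel
between 1 and 3/2 the integrand is 3*t**3·t^(s-1)
[3/2, 2) adds the kernel integral of t**(5/2)
segment 2 to 4 holds t**3; add its integral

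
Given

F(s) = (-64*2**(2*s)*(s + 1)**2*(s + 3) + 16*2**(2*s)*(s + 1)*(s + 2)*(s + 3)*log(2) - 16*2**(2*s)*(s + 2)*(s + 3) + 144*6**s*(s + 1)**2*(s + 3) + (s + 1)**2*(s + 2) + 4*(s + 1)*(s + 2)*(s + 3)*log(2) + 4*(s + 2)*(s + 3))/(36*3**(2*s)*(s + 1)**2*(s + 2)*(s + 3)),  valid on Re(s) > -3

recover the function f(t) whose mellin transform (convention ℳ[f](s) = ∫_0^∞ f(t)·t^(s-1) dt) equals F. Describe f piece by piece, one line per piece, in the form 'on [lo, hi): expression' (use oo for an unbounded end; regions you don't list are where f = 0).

invert the shared t-power to get 81*t**2/4 on [0, 1/9); log(9*t/2) on [1/9, 4/9); 9*t on [4/9, 2/3)
strip the common scale on t: 9*t**2/4 on [0, 1/3); log(3*t/2) on [1/3, 4/3); 3*t on [4/3, 2)
peel off the common scale on t: t**2 on [0, 1/2); log(t) on [1/2, 2); 2*t on [2, 3)
f breaks at 1/9, 4/9 into 3 integrals to sum
segment [0, 1/9) carries 81*t**3/4; integrate it
over [1/9, 4/9), the kernel integral of t*log(9*t/2) enters the sum
over [4/9, 2/3), the kernel integral of 9*t**2 enters the sum

on [0, 1/9): 81*t**3/4
on [1/9, 4/9): t*log(9*t/2)
on [4/9, 2/3): 9*t**2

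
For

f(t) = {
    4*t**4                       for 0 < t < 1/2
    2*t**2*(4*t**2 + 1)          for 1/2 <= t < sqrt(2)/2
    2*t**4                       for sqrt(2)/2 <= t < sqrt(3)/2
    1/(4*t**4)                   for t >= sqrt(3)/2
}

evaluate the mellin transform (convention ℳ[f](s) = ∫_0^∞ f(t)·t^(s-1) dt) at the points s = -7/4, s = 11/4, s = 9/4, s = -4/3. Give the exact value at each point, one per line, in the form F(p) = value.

reversing the power substitution: 4*t**2 on [0, 1/4); 2*t*(4*t + 1) on [1/4, 1/2); 2*t**2 on [1/2, 3/4); …
the common scale on t comes off first: t**2 on [0, 1/2); t*(2*t + 1) on [1/2, 1); t**2/2 on [1, 3/2); …
back out the shared t-power: t on [0, 1/2); 2*t + 1 on [1/2, 1); t/2 on [1, 3/2); …
integrate the 4 segments split at 1/2, sqrt(2)/2, sqrt(3)/2, then add the results
on [0, 1/2) integrate f = 4*t**4 against the kernel
on [1/2, sqrt(2)/2) integrate f = 2*t**2*(4*t**2 + 1) against the kernel
piece [sqrt(2)/2, sqrt(3)/2): integrate 2*t**4 against the kernel
for t in [sqrt(3)/2, ∞): the term is ∫ 1/(4*t**4)·t^(s-1)

F(-7/4) = 2**(3/4)*(-2622 + 239*3**(1/8) + 2898*2**(1/8))/621
F(11/4) = 2**(1/4)*(-730 + 4440*2**(3/8) + 8037*3**(3/8))/41040
F(9/4) = 2**(3/4)*(-2814 + 16968*2**(1/8) + 23239*3**(1/8))/142800
F(-4/3) = 2**(1/3)*(-486 + 97*3**(1/3) + 594*2**(1/3))/288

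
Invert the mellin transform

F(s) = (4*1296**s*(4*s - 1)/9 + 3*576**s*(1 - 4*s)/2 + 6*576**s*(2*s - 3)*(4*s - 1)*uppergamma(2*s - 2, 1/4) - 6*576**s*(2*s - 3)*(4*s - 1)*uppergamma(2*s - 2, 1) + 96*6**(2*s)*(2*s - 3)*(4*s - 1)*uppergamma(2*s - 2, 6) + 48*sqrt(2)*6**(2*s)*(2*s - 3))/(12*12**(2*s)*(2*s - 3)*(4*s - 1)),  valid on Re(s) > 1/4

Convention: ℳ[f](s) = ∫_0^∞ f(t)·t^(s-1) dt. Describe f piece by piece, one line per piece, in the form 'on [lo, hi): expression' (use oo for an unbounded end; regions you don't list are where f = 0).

on [0, 1/4): t**(-1/4)
on [1/4, 4): exp(-sqrt(t)/2)/t
on [4, 9): 1/(2*t**(3/2))
on [9, oo): exp(-2*sqrt(t))/t

back out the shared t-power: t**(3/4) on [0, 1/4); exp(-sqrt(t)/2) on [1/4, 4); 1/(2*sqrt(t)) on [4, 9); …
peel off the power substitution: t**(3/2) on [0, 1/2); exp(-t/2) on [1/2, 2); 1/(2*t) on [2, 3); …
the 4 pieces separated at 1/4, 4, 9 each add one integral
segment 0 to 1/4 holds t**(-1/4); add its integral
∫ exp(-sqrt(t)/2)/t·t^(s-1) over [1/4, 4)
the [4, 9) slice contributes ∫ 1/(2*t**(3/2))·t^(s-1) dt
segment [9, ∞) carries exp(-2*sqrt(t))/t; integrate it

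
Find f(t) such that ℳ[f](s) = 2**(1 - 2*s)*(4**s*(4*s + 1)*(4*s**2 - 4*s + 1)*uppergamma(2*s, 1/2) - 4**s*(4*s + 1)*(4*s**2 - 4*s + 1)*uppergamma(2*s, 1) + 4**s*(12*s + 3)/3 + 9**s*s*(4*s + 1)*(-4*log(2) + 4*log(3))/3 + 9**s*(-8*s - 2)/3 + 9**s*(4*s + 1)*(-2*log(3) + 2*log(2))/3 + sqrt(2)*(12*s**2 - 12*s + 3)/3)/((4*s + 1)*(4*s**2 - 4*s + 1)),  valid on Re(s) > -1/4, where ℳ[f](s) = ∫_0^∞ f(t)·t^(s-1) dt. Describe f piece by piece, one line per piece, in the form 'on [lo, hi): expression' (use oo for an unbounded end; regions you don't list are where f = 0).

on [0, 1/4): t**(1/4)
on [1/4, 1): exp(-sqrt(t))
on [1, 9/4): log(sqrt(t))/sqrt(t)

back out the power substitution: sqrt(t) on [0, 1/2); exp(-t) on [1/2, 1); log(t)/t on [1, 3/2)
decompose at 1/4, 1; ℳ[f](s) sums the 3 pieces' integrals
∫ over [0, 1/4) of t**(1/4)·t^(s-1) joins the sum
for t in [1/4, 1): the term is ∫ exp(-sqrt(t))·t^(s-1)
∫ log(sqrt(t))/sqrt(t)·t^(s-1) over [1, 9/4)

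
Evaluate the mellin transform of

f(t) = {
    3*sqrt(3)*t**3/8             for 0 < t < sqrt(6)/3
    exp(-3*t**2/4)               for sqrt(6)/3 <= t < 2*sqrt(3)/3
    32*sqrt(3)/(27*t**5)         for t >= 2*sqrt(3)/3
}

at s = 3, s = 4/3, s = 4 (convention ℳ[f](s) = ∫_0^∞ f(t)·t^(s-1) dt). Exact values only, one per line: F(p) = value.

F(3) = sqrt(3)*(-12*(E*sqrt(pi)*erfc(1) + 2)*exp(1/2) + 12*E*(sqrt(pi)*exp(1/2)*erfc(sqrt(2)/2) + sqrt(2)) + 25*exp(3/2))*exp(-3/2)/54
F(4/3) = 12**(1/3)*(-2**(2/3)*uppergamma(2/3, 1)/6 + sqrt(2)/52 + 2**(2/3)/11 + 2**(2/3)*uppergamma(2/3, 1/2)/6)
F(4) = -16*exp(-1)/9 + sqrt(2)/63 + 4*exp(-1/2)/3 + 16/9

strip the common scale on t: 3*sqrt(3)*t**3 on [0, sqrt(6)/6); exp(-3*t**2) on [sqrt(6)/6, sqrt(3)/3); sqrt(3)/(27*t**5) on [sqrt(3)/3, ∞)
back out the power substitution: 3*sqrt(3)*t**(3/2) on [0, 1/6); exp(-3*t) on [1/6, 1/3); sqrt(3)/(27*t**(5/2)) on [1/3, ∞)
the common scale on t comes off first: t**(3/2) on [0, 1/2); exp(-t) on [1/2, 1); t**(-5/2) on [1, ∞)
f breaks at sqrt(6)/3, 2*sqrt(3)/3 into 3 integrals to sum
on [0, sqrt(6)/3): add ∫ 3*sqrt(3)*t**3/8·t^(s-1) dt
the [sqrt(6)/3, 2*sqrt(3)/3) slice contributes ∫ exp(-3*t**2/4)·t^(s-1) dt
segment [2*sqrt(3)/3, ∞) carries 32*sqrt(3)/(27*t**5); integrate it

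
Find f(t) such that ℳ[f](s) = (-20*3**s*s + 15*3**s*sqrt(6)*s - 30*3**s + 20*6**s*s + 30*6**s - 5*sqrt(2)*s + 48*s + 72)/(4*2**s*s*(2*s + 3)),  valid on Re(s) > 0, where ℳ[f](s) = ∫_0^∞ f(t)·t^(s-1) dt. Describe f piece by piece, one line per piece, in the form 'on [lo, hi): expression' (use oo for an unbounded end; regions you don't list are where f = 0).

on [0, 1/2): 6
on [1/2, 3/2): 5*t**(3/2)/2
on [3/2, 3): 5/2

split f at 1/2, 3/2: ℳ[f](s) collects 3 kernel integrals
on [0, 1/2) integrate f = 6 against the kernel
piece [1/2, 3/2): integrate 5*t**(3/2)/2 against the kernel
piece [3/2, 3): integrate 5/2 against the kernel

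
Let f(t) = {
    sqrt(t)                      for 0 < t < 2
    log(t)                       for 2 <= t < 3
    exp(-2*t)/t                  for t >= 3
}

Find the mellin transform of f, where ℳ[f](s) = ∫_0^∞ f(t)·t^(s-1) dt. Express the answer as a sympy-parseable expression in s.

(-12**s*s**2*log(4) + 2*12**s*sqrt(2)*s**2 - 12**s*s*log(2) + 2*12**s*s + 12**s + 2*18**s*s**2*log(3) - 2*18**s*s + 18**s*s*log(3) - 18**s + 4*3**s*s**3*uppergamma(s - 1, 6) + 2*3**s*s**2*uppergamma(s - 1, 6))/(6**s*s**2*(2*s + 1))
  Re(s) > -1/2

invert the shared t-power to get t**(3/2) on [0, 2); t*log(t) on [2, 3); exp(-2*t) on [3, ∞)
cuts at 2, 3: linearity sums the 3 kernel integrals
segment 0 to 2 holds sqrt(t); add its integral
piece [2, 3): integrate log(t) against the kernel
for t in [3, ∞): the term is ∫ exp(-2*t)/t·t^(s-1)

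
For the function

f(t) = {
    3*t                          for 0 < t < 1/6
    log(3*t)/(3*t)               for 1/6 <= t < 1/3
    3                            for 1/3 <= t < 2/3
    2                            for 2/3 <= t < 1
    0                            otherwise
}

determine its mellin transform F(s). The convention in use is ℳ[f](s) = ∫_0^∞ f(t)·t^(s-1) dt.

remove the common scale on t first: t on [0, 1/2); log(t)/t on [1/2, 1); 3 on [1, 2); …
integrate the 4 segments split at 1/6, 1/3, 2/3, then add the results
for t in [0, 1/6): the term is ∫ 3*t·t^(s-1)
∫ over [1/6, 1/3) of log(3*t)/(3*t)·t^(s-1) joins the sum
segment [1/3, 2/3) carries 3; integrate it
∫ 2·t^(s-1) over [2/3, 1)

(2*2**(2*s)*(s + 1)*(s**2 - 2*s + 1) - 2*2**s*s*(s + 1) - 6*2**s*(s + 1)*(s**2 - 2*s + 1) + 4*6**s*(s + 1)*(s**2 - 2*s + 1) + 4*s**2*(s + 1)*log(2) - 4*s*(s + 1)*log(2) + 4*s*(s + 1) + s*(s**2 - 2*s + 1))/(2*6**s*s*(s + 1)*(s**2 - 2*s + 1))
  Re(s) > -1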